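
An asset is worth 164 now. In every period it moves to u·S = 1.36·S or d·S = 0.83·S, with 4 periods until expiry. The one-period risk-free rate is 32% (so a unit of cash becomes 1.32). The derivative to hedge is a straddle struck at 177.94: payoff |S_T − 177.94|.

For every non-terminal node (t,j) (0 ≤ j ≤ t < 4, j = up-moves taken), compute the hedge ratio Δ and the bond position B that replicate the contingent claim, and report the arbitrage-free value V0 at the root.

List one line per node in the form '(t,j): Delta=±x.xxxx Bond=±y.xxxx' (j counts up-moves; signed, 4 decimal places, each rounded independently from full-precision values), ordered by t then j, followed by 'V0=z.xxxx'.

The replicating-portfolio and risk-neutral prices coincide; use p* = (1.32−0.83)/(1.36−0.83) = 0.9245 for the latter.
Terminal payoffs: V(4,0)=100.1084, V(4,1)=50.4086, V(4,2)=31.0271, V(4,3)=164.4639, V(4,4)=383.1073
(3,0): S=93.7731. Δ = (V_up−V_dn)/(S_up−S_dn) = (50.4086−100.1084)/(127.5314−77.8316) = -1.0000. V = [p*·50.4086 + (1−p*)·100.1084]/1.32 = 41.0300. B = V − Δ·S = 134.8030.
(3,1): S=153.6523. Δ = (V_up−V_dn)/(S_up−S_dn) = (31.0271−50.4086)/(208.9671−127.5314) = -0.2380. V = [p*·31.0271 + (1−p*)·50.4086]/1.32 = 24.6135. B = V − Δ·S = 61.1825.
(3,2): S=251.7676. Δ = (V_up−V_dn)/(S_up−S_dn) = (164.4639−31.0271)/(342.4039−208.9671) = 1.0000. V = [p*·164.4639 + (1−p*)·31.0271]/1.32 = 116.9645. B = V − Δ·S = -134.8030.
(3,3): S=412.5348. Δ = (V_up−V_dn)/(S_up−S_dn) = (383.1073−164.4639)/(561.0473−342.4039) = 1.0000. V = [p*·383.1073 + (1−p*)·164.4639]/1.32 = 277.7318. B = V − Δ·S = -134.8030.
(2,0): S=112.9796. Δ = (V_up−V_dn)/(S_up−S_dn) = (24.6135−41.0300)/(153.6523−93.7731) = -0.2742. V = [p*·24.6135 + (1−p*)·41.0300]/1.32 = 19.5852. B = V − Δ·S = 50.5597.
(2,1): S=185.1232. Δ = (V_up−V_dn)/(S_up−S_dn) = (116.9645−24.6135)/(251.7676−153.6523) = 0.9412. V = [p*·116.9645 + (1−p*)·24.6135]/1.32 = 83.3293. B = V − Δ·S = -90.9179.
(2,2): S=303.3344. Δ = (V_up−V_dn)/(S_up−S_dn) = (277.7318−116.9645)/(412.5348−251.7676) = 1.0000. V = [p*·277.7318 + (1−p*)·116.9645]/1.32 = 201.2109. B = V − Δ·S = -102.1235.
(1,0): S=136.1200. Δ = (V_up−V_dn)/(S_up−S_dn) = (83.3293−19.5852)/(185.1232−112.9796) = 0.8836. V = [p*·83.3293 + (1−p*)·19.5852]/1.32 = 59.4836. B = V − Δ·S = -60.7882.
(1,1): S=223.0400. Δ = (V_up−V_dn)/(S_up−S_dn) = (201.2109−83.3293)/(303.3344−185.1232) = 0.9972. V = [p*·201.2109 + (1−p*)·83.3293]/1.32 = 145.6925. B = V − Δ·S = -76.7256.
(0,0): S=164.0000. Δ = (V_up−V_dn)/(S_up−S_dn) = (145.6925−59.4836)/(223.0400−136.1200) = 0.9918. V = [p*·145.6925 + (1−p*)·59.4836]/1.32 = 105.4441. B = V − Δ·S = -57.2142.
Self-financing check: at every node Δ·S+B equals the discounted successor values.

(0,0): Delta=0.9918 Bond=-57.2142
(1,0): Delta=0.8836 Bond=-60.7882
(1,1): Delta=0.9972 Bond=-76.7256
(2,0): Delta=-0.2742 Bond=50.5597
(2,1): Delta=0.9412 Bond=-90.9179
(2,2): Delta=1.0000 Bond=-102.1235
(3,0): Delta=-1.0000 Bond=134.8030
(3,1): Delta=-0.2380 Bond=61.1825
(3,2): Delta=1.0000 Bond=-134.8030
(3,3): Delta=1.0000 Bond=-134.8030
V0=105.4441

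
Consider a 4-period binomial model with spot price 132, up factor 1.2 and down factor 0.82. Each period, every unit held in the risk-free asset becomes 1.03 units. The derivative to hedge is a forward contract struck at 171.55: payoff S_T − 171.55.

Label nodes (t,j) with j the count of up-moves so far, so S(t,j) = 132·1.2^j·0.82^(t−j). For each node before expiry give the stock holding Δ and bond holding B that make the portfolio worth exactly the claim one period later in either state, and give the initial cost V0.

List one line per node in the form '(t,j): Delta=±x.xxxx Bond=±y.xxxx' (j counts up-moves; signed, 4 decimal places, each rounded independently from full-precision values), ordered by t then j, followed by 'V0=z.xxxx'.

The replicating-portfolio and risk-neutral prices coincide; use p* = (1.03−0.82)/(1.2−0.82) = 0.5526 for the latter.
Terminal values V(4,·): V(4,0)=-111.8699, V(4,1)=-84.2133, V(4,2)=-43.7402, V(4,3)=15.4887, V(4,4)=102.1652
Node (3,0) S=72.7806: V=(p*·-84.2133+(1−p*)·-111.8699)/1.03=-93.7728; Δ=(-84.2133−-111.8699)/(87.3367−59.6801)=1.0000; B=V−Δ·S=-166.5534
Node (3,1) S=106.5082: V=(p*·-43.7402+(1−p*)·-84.2133)/1.03=-60.0452; Δ=(-43.7402−-84.2133)/(127.8098−87.3367)=1.0000; B=V−Δ·S=-166.5534
Node (3,2) S=155.8656: V=(p*·15.4887+(1−p*)·-43.7402)/1.03=-10.6878; Δ=(15.4887−-43.7402)/(187.0387−127.8098)=1.0000; B=V−Δ·S=-166.5534
Node (3,3) S=228.0960: V=(p*·102.1652+(1−p*)·15.4887)/1.03=61.5426; Δ=(102.1652−15.4887)/(273.7152−187.0387)=1.0000; B=V−Δ·S=-166.5534
Node (2,0) S=88.7568: V=(p*·-60.0452+(1−p*)·-93.7728)/1.03=-72.9455; Δ=(-60.0452−-93.7728)/(106.5082−72.7806)=1.0000; B=V−Δ·S=-161.7023
Node (2,1) S=129.8880: V=(p*·-10.6878+(1−p*)·-60.0452)/1.03=-31.8143; Δ=(-10.6878−-60.0452)/(155.8656−106.5082)=1.0000; B=V−Δ·S=-161.7023
Node (2,2) S=190.0800: V=(p*·61.5426+(1−p*)·-10.6878)/1.03=28.3777; Δ=(61.5426−-10.6878)/(228.0960−155.8656)=1.0000; B=V−Δ·S=-161.7023
Node (1,0) S=108.2400: V=(p*·-31.8143+(1−p*)·-72.9455)/1.03=-48.7526; Δ=(-31.8143−-72.9455)/(129.8880−88.7568)=1.0000; B=V−Δ·S=-156.9926
Node (1,1) S=158.4000: V=(p*·28.3777+(1−p*)·-31.8143)/1.03=1.4074; Δ=(28.3777−-31.8143)/(190.0800−129.8880)=1.0000; B=V−Δ·S=-156.9926
Node (0,0) S=132.0000: V=(p*·1.4074+(1−p*)·-48.7526)/1.03=-20.4200; Δ=(1.4074−-48.7526)/(158.4000−108.2400)=1.0000; B=V−Δ·S=-152.4200
Check: Δ(0,0)·S0 + B(0,0) = -20.4200 = V0.

(0,0): Delta=1.0000 Bond=-152.4200
(1,0): Delta=1.0000 Bond=-156.9926
(1,1): Delta=1.0000 Bond=-156.9926
(2,0): Delta=1.0000 Bond=-161.7023
(2,1): Delta=1.0000 Bond=-161.7023
(2,2): Delta=1.0000 Bond=-161.7023
(3,0): Delta=1.0000 Bond=-166.5534
(3,1): Delta=1.0000 Bond=-166.5534
(3,2): Delta=1.0000 Bond=-166.5534
(3,3): Delta=1.0000 Bond=-166.5534
V0=-20.4200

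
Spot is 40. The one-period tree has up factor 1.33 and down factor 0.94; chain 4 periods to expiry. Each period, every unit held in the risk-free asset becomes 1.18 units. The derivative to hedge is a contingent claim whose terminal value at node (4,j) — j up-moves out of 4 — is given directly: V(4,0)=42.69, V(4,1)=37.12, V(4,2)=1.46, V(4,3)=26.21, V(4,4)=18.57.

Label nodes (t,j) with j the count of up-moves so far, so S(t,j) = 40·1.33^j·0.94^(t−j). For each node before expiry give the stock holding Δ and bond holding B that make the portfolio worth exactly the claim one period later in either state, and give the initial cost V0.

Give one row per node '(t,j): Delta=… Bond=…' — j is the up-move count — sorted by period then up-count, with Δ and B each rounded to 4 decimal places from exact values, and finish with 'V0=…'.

Risk-neutral probability p* = (R−d)/(u−d) = (1.18−0.94)/(1.33−0.94) = 0.6154.
At expiry t=4: V(4,0)=42.6900, V(4,1)=37.1200, V(4,2)=1.4600, V(4,3)=26.2100, V(4,4)=18.5700
(3,0): S=33.2234. Δ = (V_up−V_dn)/(S_up−S_dn) = (37.1200−42.6900)/(44.1871−31.2300) = -0.4299. V = [p*·37.1200 + (1−p*)·42.6900]/1.18 = 33.2731. B = V − Δ·S = 47.5552.
(3,1): S=47.0075. Δ = (V_up−V_dn)/(S_up−S_dn) = (1.4600−37.1200)/(62.5200−44.1871) = -1.9451. V = [p*·1.4600 + (1−p*)·37.1200]/1.18 = 12.8605. B = V − Δ·S = 104.2964.
(3,2): S=66.5106. Δ = (V_up−V_dn)/(S_up−S_dn) = (26.2100−1.4600)/(88.4592−62.5200) = 0.9542. V = [p*·26.2100 + (1−p*)·1.4600]/1.18 = 14.1447. B = V − Δ·S = -49.3168.
(3,3): S=94.1055. Δ = (V_up−V_dn)/(S_up−S_dn) = (18.5700−26.2100)/(125.1603−88.4592) = -0.2082. V = [p*·18.5700 + (1−p*)·26.2100]/1.18 = 18.2275. B = V − Δ·S = 37.8173.
(2,0): S=35.3440. Δ = (V_up−V_dn)/(S_up−S_dn) = (12.8605−33.2731)/(47.0075−33.2234) = -1.4809. V = [p*·12.8605 + (1−p*)·33.2731]/1.18 = 17.5521. B = V − Δ·S = 69.8922.
(2,1): S=50.0080. Δ = (V_up−V_dn)/(S_up−S_dn) = (14.1447−12.8605)/(66.5106−47.0075) = 0.0658. V = [p*·14.1447 + (1−p*)·12.8605]/1.18 = 11.5685. B = V − Δ·S = 8.2756.
(2,2): S=70.7560. Δ = (V_up−V_dn)/(S_up−S_dn) = (18.2275−14.1447)/(94.1055−66.5106) = 0.1480. V = [p*·18.2275 + (1−p*)·14.1447]/1.18 = 14.1163. B = V − Δ·S = 3.6476.
(1,0): S=37.6000. Δ = (V_up−V_dn)/(S_up−S_dn) = (11.5685−17.5521)/(50.0080−35.3440) = -0.4081. V = [p*·11.5685 + (1−p*)·17.5521]/1.18 = 11.7541. B = V − Δ·S = 27.0969.
(1,1): S=53.2000. Δ = (V_up−V_dn)/(S_up−S_dn) = (14.1163−11.5685)/(70.7560−50.0080) = 0.1228. V = [p*·14.1163 + (1−p*)·11.5685]/1.18 = 11.1325. B = V − Δ·S = 4.5996.
(0,0): S=40.0000. Δ = (V_up−V_dn)/(S_up−S_dn) = (11.1325−11.7541)/(53.2000−37.6000) = -0.0398. V = [p*·11.1325 + (1−p*)·11.7541]/1.18 = 9.6369. B = V − Δ·S = 11.2309.
Each (Δ,B) replicates both successor values, so the strategy is self-financing and V0 is arbitrage-free.

(0,0): Delta=-0.0398 Bond=11.2309
(1,0): Delta=-0.4081 Bond=27.0969
(1,1): Delta=0.1228 Bond=4.5996
(2,0): Delta=-1.4809 Bond=69.8922
(2,1): Delta=0.0658 Bond=8.2756
(2,2): Delta=0.1480 Bond=3.6476
(3,0): Delta=-0.4299 Bond=47.5552
(3,1): Delta=-1.9451 Bond=104.2964
(3,2): Delta=0.9542 Bond=-49.3168
(3,3): Delta=-0.2082 Bond=37.8173
V0=9.6369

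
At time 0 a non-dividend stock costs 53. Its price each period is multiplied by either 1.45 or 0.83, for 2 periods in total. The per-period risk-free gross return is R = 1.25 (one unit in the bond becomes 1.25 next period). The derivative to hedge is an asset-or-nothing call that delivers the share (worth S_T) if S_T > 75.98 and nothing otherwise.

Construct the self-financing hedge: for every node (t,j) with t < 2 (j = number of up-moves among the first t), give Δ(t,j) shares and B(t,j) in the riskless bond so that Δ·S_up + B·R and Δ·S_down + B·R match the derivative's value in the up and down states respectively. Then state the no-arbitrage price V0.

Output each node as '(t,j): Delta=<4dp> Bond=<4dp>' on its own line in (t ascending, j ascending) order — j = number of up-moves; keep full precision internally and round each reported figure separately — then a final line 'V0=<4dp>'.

(0,0): Delta=1.8378 Bond=-64.6749
(1,0): Delta=0.0000 Bond=0.0000
(1,1): Delta=2.3387 Bond=-119.3406
V0=32.7271

No-arbitrage ⇒ martingale measure with p* = (R−d)/(u−d) = 0.6774.
Terminal payoffs: V(2,0)=0.0000, V(2,1)=0.0000, V(2,2)=111.4325
(1,0): S=43.9900. Δ = (V_up−V_dn)/(S_up−S_dn) = (0.0000−0.0000)/(63.7855−36.5117) = 0.0000. V = [p*·0.0000 + (1−p*)·0.0000]/1.25 = 0.0000. B = V − Δ·S = 0.0000.
(1,1): S=76.8500. Δ = (V_up−V_dn)/(S_up−S_dn) = (111.4325−0.0000)/(111.4325−63.7855) = 2.3387. V = [p*·111.4325 + (1−p*)·0.0000]/1.25 = 60.3892. B = V − Δ·S = -119.3406.
(0,0): S=53.0000. Δ = (V_up−V_dn)/(S_up−S_dn) = (60.3892−0.0000)/(76.8500−43.9900) = 1.8378. V = [p*·60.3892 + (1−p*)·0.0000]/1.25 = 32.7271. B = V − Δ·S = -64.6749.
Check: Δ(0,0)·S0 + B(0,0) = 32.7271 = V0.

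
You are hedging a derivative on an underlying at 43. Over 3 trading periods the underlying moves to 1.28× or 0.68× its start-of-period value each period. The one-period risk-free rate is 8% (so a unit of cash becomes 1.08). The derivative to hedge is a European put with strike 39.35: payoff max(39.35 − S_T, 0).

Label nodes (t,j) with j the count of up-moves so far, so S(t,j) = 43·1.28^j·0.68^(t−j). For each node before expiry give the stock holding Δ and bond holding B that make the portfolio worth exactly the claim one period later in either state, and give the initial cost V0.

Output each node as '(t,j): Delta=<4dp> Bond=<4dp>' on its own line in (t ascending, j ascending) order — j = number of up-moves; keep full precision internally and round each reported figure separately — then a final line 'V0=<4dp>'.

(0,0): Delta=-0.2493 Bond=13.9326
(1,0): Delta=-0.6989 Bond=28.1935
(1,1): Delta=-0.1299 Bond=8.4740
(2,0): Delta=-1.0000 Bond=36.4352
(2,1): Delta=-0.6190 Bond=27.4558
(2,2): Delta=0.0000 Bond=0.0000
V0=3.2114

Since d<R<u, set p* = (R−d)/(u−d) = 0.6667; price each node as the discounted p*-expectation of its children.
Terminal values V(3,·): V(3,0)=25.8294, V(3,1)=13.8995, V(3,2)=0.0000, V(3,3)=0.0000
(2,0): S=19.8832. Δ = (V_up−V_dn)/(S_up−S_dn) = (13.8995−25.8294)/(25.4505−13.5206) = -1.0000. V = [p*·13.8995 + (1−p*)·25.8294]/1.08 = 16.5520. B = V − Δ·S = 36.4352.
(2,1): S=37.4272. Δ = (V_up−V_dn)/(S_up−S_dn) = (0.0000−13.8995)/(47.9068−25.4505) = -0.6190. V = [p*·0.0000 + (1−p*)·13.8995]/1.08 = 4.2900. B = V − Δ·S = 27.4558.
(2,2): S=70.4512. Δ = (V_up−V_dn)/(S_up−S_dn) = (0.0000−0.0000)/(90.1775−47.9068) = 0.0000. V = [p*·0.0000 + (1−p*)·0.0000]/1.08 = 0.0000. B = V − Δ·S = 0.0000.
(1,0): S=29.2400. Δ = (V_up−V_dn)/(S_up−S_dn) = (4.2900−16.5520)/(37.4272−19.8832) = -0.6989. V = [p*·4.2900 + (1−p*)·16.5520]/1.08 = 7.7568. B = V − Δ·S = 28.1935.
(1,1): S=55.0400. Δ = (V_up−V_dn)/(S_up−S_dn) = (0.0000−4.2900)/(70.4512−37.4272) = -0.1299. V = [p*·0.0000 + (1−p*)·4.2900]/1.08 = 1.3241. B = V − Δ·S = 8.4740.
(0,0): S=43.0000. Δ = (V_up−V_dn)/(S_up−S_dn) = (1.3241−7.7568)/(55.0400−29.2400) = -0.2493. V = [p*·1.3241 + (1−p*)·7.7568]/1.08 = 3.2114. B = V − Δ·S = 13.9326.
Check: Δ(0,0)·S0 + B(0,0) = 3.2114 = V0.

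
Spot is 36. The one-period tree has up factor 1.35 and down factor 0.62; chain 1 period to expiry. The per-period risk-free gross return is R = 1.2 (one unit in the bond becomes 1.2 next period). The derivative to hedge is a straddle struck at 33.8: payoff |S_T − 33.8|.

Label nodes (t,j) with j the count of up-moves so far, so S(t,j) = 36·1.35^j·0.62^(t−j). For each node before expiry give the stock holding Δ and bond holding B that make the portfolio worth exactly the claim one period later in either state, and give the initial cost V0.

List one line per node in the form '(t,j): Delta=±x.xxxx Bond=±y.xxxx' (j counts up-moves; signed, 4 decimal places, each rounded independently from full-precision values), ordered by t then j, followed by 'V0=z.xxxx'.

Under the risk-neutral measure, an up-move has probability p* = (R−d)/(u−d) = 0.7945 and values discount at R = 1.2.
Payoff layer (t=1): V(1,0)=11.4800, V(1,1)=14.8000
Node (0,0) S=36.0000: V=(p*·14.8000+(1−p*)·11.4800)/1.2=11.7648; Δ=(14.8000−11.4800)/(48.6000−22.3200)=0.1263; B=V−Δ·S=7.2169
Root portfolio cost Δ·36+B reproduces V0=11.7648.

(0,0): Delta=0.1263 Bond=7.2169
V0=11.7648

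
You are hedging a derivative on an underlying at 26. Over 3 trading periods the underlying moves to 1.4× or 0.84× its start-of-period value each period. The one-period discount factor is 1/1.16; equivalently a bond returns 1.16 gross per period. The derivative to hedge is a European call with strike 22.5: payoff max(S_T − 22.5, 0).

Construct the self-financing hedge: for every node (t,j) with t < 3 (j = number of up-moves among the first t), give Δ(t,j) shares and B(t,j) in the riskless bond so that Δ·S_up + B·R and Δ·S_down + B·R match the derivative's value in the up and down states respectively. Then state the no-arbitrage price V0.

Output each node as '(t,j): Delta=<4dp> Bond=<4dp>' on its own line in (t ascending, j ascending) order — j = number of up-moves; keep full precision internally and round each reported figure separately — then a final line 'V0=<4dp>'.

(0,0): Delta=0.9335 Bond=-12.3292
(1,0): Delta=0.7858 Bond=-11.0760
(1,1): Delta=1.0000 Bond=-16.7212
(2,0): Delta=0.3099 Bond=-4.1170
(2,1): Delta=1.0000 Bond=-19.3966
(2,2): Delta=1.0000 Bond=-19.3966
V0=11.9427

Since d<R<u, set p* = (R−d)/(u−d) = 0.5714; price each node as the discounted p*-expectation of its children.
Terminal payoffs: V(3,0)=0.0000, V(3,1)=3.1838, V(3,2)=20.3064, V(3,3)=48.8440
Node (2,0) S=18.3456: V=(p*·3.1838+(1−p*)·0.0000)/1.16=1.5684; Δ=(3.1838−0.0000)/(25.6838−15.4103)=0.3099; B=V−Δ·S=-4.1170
Node (2,1) S=30.5760: V=(p*·20.3064+(1−p*)·3.1838)/1.16=11.1794; Δ=(20.3064−3.1838)/(42.8064−25.6838)=1.0000; B=V−Δ·S=-19.3966
Node (2,2) S=50.9600: V=(p*·48.8440+(1−p*)·20.3064)/1.16=31.5634; Δ=(48.8440−20.3064)/(71.3440−42.8064)=1.0000; B=V−Δ·S=-19.3966
Node (1,0) S=21.8400: V=(p*·11.1794+(1−p*)·1.5684)/1.16=6.0866; Δ=(11.1794−1.5684)/(30.5760−18.3456)=0.7858; B=V−Δ·S=-11.0760
Node (1,1) S=36.4000: V=(p*·31.5634+(1−p*)·11.1794)/1.16=19.6788; Δ=(31.5634−11.1794)/(50.9600−30.5760)=1.0000; B=V−Δ·S=-16.7212
Node (0,0) S=26.0000: V=(p*·19.6788+(1−p*)·6.0866)/1.16=11.9427; Δ=(19.6788−6.0866)/(36.4000−21.8400)=0.9335; B=V−Δ·S=-12.3292
Each (Δ,B) replicates both successor values, so the strategy is self-financing and V0 is arbitrage-free.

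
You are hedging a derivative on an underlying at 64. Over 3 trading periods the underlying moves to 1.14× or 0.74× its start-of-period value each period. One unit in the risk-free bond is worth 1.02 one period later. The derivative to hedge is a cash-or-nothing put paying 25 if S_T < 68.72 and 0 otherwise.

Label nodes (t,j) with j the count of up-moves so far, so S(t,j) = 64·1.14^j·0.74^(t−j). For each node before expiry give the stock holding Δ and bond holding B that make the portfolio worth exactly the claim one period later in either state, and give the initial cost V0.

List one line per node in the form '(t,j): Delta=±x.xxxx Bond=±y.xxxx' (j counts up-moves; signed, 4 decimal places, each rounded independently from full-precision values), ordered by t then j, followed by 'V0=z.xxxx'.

(0,0): Delta=-0.4599 Bond=44.9134
(1,0): Delta=0.0000 Bond=24.0292
(1,1): Delta=-0.5879 Bond=55.1471
(2,0): Delta=0.0000 Bond=24.5098
(2,1): Delta=0.0000 Bond=24.5098
(2,2): Delta=-0.7514 Bond=69.8529
V0=15.4776

The replicating-portfolio and risk-neutral prices coincide; use p* = (1.02−0.74)/(1.14−0.74) = 0.7000 for the latter.
At expiry t=3: V(3,0)=25.0000, V(3,1)=25.0000, V(3,2)=25.0000, V(3,3)=0.0000
  t=2,j=0: stock 35.0464 → up 39.9529 (V=25.0000), down 25.9343 (V=25.0000). Price 24.5098; hedge Δ=0.0000, bond B=24.5098.
  t=2,j=1: stock 53.9904 → up 61.5491 (V=25.0000), down 39.9529 (V=25.0000). Price 24.5098; hedge Δ=0.0000, bond B=24.5098.
  t=2,j=2: stock 83.1744 → up 94.8188 (V=0.0000), down 61.5491 (V=25.0000). Price 7.3529; hedge Δ=-0.7514, bond B=69.8529.
  t=1,j=0: stock 47.3600 → up 53.9904 (V=24.5098), down 35.0464 (V=24.5098). Price 24.0292; hedge Δ=0.0000, bond B=24.0292.
  t=1,j=1: stock 72.9600 → up 83.1744 (V=7.3529), down 53.9904 (V=24.5098). Price 12.2549; hedge Δ=-0.5879, bond B=55.1471.
  t=0,j=0: stock 64.0000 → up 72.9600 (V=12.2549), down 47.3600 (V=24.0292). Price 15.4776; hedge Δ=-0.4599, bond B=44.9134.
Self-financing check: at every node Δ·S+B equals the discounted successor values.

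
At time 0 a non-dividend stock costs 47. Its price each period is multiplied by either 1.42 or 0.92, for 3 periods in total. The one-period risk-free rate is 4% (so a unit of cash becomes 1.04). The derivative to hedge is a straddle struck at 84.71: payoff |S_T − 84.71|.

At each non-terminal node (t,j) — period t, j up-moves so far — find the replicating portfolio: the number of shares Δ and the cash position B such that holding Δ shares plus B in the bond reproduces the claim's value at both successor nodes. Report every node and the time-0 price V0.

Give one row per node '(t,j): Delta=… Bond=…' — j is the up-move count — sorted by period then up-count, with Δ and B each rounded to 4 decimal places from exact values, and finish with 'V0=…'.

Since d<R<u, set p* = (R−d)/(u−d) = 0.2400; price each node as the discounted p*-expectation of its children.
At expiry t=3: V(3,0)=48.1117, V(3,1)=28.2213, V(3,2)=2.4791, V(3,3)=49.8645
Node (2,0) S=39.7808: V=(p*·28.2213+(1−p*)·48.1117)/1.04=41.6711; Δ=(28.2213−48.1117)/(56.4887−36.5983)=-1.0000; B=V−Δ·S=81.4519
Node (2,1) S=61.4008: V=(p*·2.4791+(1−p*)·28.2213)/1.04=21.1953; Δ=(2.4791−28.2213)/(87.1891−56.4887)=-0.8385; B=V−Δ·S=72.6796
Node (2,2) S=94.7708: V=(p*·49.8645+(1−p*)·2.4791)/1.04=13.3189; Δ=(49.8645−2.4791)/(134.5745−87.1891)=1.0000; B=V−Δ·S=-81.4519
Node (1,0) S=43.2400: V=(p*·21.1953+(1−p*)·41.6711)/1.04=35.3432; Δ=(21.1953−41.6711)/(61.4008−39.7808)=-0.9471; B=V−Δ·S=76.2948
Node (1,1) S=66.7400: V=(p*·13.3189+(1−p*)·21.1953)/1.04=18.5625; Δ=(13.3189−21.1953)/(94.7708−61.4008)=-0.2360; B=V−Δ·S=34.3154
Node (0,0) S=47.0000: V=(p*·18.5625+(1−p*)·35.3432)/1.04=30.1114; Δ=(18.5625−35.3432)/(66.7400−43.2400)=-0.7141; B=V−Δ·S=63.6728
Root portfolio cost Δ·47+B reproduces V0=30.1114.

(0,0): Delta=-0.7141 Bond=63.6728
(1,0): Delta=-0.9471 Bond=76.2948
(1,1): Delta=-0.2360 Bond=34.3154
(2,0): Delta=-1.0000 Bond=81.4519
(2,1): Delta=-0.8385 Bond=72.6796
(2,2): Delta=1.0000 Bond=-81.4519
V0=30.1114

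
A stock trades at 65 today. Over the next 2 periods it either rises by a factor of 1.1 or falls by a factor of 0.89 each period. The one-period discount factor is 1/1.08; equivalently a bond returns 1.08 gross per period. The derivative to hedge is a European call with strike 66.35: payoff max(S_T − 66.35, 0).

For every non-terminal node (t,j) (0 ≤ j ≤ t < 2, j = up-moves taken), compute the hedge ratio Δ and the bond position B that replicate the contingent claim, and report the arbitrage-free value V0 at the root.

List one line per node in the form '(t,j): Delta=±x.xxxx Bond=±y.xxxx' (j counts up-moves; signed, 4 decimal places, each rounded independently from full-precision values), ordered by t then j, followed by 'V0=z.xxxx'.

Under the risk-neutral measure, an up-move has probability p* = (R−d)/(u−d) = 0.9048 and values discount at R = 1.08.
Terminal payoffs: V(2,0)=0.0000, V(2,1)=0.0000, V(2,2)=12.3000
Node (1,0) S=57.8500: V=(p*·0.0000+(1−p*)·0.0000)/1.08=0.0000; Δ=(0.0000−0.0000)/(63.6350−51.4865)=0.0000; B=V−Δ·S=0.0000
Node (1,1) S=71.5000: V=(p*·12.3000+(1−p*)·0.0000)/1.08=10.3042; Δ=(12.3000−0.0000)/(78.6500−63.6350)=0.8192; B=V−Δ·S=-48.2672
Node (0,0) S=65.0000: V=(p*·10.3042+(1−p*)·0.0000)/1.08=8.6323; Δ=(10.3042−0.0000)/(71.5000−57.8500)=0.7549; B=V−Δ·S=-40.4355
The time-0 hedge costs 8.6323, which is the no-arbitrage price.

(0,0): Delta=0.7549 Bond=-40.4355
(1,0): Delta=0.0000 Bond=0.0000
(1,1): Delta=0.8192 Bond=-48.2672
V0=8.6323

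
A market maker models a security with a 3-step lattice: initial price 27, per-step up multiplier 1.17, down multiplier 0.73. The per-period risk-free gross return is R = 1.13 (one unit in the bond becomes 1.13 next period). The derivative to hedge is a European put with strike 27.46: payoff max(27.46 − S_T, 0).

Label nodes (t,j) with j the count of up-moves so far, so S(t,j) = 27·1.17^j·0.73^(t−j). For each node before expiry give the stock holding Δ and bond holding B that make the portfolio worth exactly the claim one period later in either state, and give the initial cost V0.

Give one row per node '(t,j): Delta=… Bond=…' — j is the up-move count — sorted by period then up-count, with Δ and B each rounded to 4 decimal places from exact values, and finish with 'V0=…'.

(0,0): Delta=-0.1401 Bond=4.0324
(1,0): Delta=-1.0000 Bond=21.5052
(1,1): Delta=-0.0865 Bond=2.8618
(2,0): Delta=-1.0000 Bond=24.3009
(2,1): Delta=-1.0000 Bond=24.3009
(2,2): Delta=-0.0295 Bond=1.1271
V0=0.2496

Since d<R<u, set p* = (R−d)/(u−d) = 0.9091; price each node as the discounted p*-expectation of its children.
At expiry t=3: V(3,0)=16.9565, V(3,1)=10.6257, V(3,2)=0.4790, V(3,3)=0.0000
  t=2,j=0: stock 14.3883 → up 16.8343 (V=10.6257), down 10.5035 (V=16.9565). Price 9.9126; hedge Δ=-1.0000, bond B=24.3009.
  t=2,j=1: stock 23.0607 → up 26.9810 (V=0.4790), down 16.8343 (V=10.6257). Price 1.2402; hedge Δ=-1.0000, bond B=24.3009.
  t=2,j=2: stock 36.9603 → up 43.2436 (V=0.0000), down 26.9810 (V=0.4790). Price 0.0385; hedge Δ=-0.0295, bond B=1.1271.
  t=1,j=0: stock 19.7100 → up 23.0607 (V=1.2402), down 14.3883 (V=9.9126). Price 1.7952; hedge Δ=-1.0000, bond B=21.5052.
  t=1,j=1: stock 31.5900 → up 36.9603 (V=0.0385), down 23.0607 (V=1.2402). Price 0.1308; hedge Δ=-0.0865, bond B=2.8618.
  t=0,j=0: stock 27.0000 → up 31.5900 (V=0.1308), down 19.7100 (V=1.7952). Price 0.2496; hedge Δ=-0.1401, bond B=4.0324.
Check: Δ(0,0)·S0 + B(0,0) = 0.2496 = V0.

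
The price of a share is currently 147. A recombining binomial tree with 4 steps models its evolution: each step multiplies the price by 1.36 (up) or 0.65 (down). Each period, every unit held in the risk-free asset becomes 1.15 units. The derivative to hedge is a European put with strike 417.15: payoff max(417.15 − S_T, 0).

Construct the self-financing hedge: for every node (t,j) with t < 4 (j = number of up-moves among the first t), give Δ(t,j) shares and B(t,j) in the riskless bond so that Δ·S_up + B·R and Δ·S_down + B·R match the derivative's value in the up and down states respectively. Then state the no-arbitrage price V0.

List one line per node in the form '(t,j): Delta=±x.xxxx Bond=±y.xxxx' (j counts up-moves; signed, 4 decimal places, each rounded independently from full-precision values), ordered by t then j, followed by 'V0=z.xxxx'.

Since d<R<u, set p* = (R−d)/(u−d) = 0.7042; price each node as the discounted p*-expectation of its children.
Terminal values V(4,·): V(4,0)=390.9096, V(4,1)=362.2470, V(4,2)=302.2760, V(4,3)=176.7982, V(4,4)=0.0000
Node (3,0) S=40.3699: V=(p*·362.2470+(1−p*)·390.9096)/1.15=322.3693; Δ=(362.2470−390.9096)/(54.9030−26.2404)=-1.0000; B=V−Δ·S=362.7391
Node (3,1) S=84.4662: V=(p*·302.2760+(1−p*)·362.2470)/1.15=278.2729; Δ=(302.2760−362.2470)/(114.8740−54.9030)=-1.0000; B=V−Δ·S=362.7391
Node (3,2) S=176.7293: V=(p*·176.7982+(1−p*)·302.2760)/1.15=186.0099; Δ=(176.7982−302.2760)/(240.3518−114.8740)=-1.0000; B=V−Δ·S=362.7391
Node (3,3) S=369.7720: V=(p*·0.0000+(1−p*)·176.7982)/1.15=45.4717; Δ=(0.0000−176.7982)/(502.8900−240.3518)=-0.6734; B=V−Δ·S=294.4832
Node (2,0) S=62.1075: V=(p*·278.2729+(1−p*)·322.3693)/1.15=253.3178; Δ=(278.2729−322.3693)/(84.4662−40.3699)=-1.0000; B=V−Δ·S=315.4253
Node (2,1) S=129.9480: V=(p*·186.0099+(1−p*)·278.2729)/1.15=185.4773; Δ=(186.0099−278.2729)/(176.7293−84.4662)=-1.0000; B=V−Δ·S=315.4253
Node (2,2) S=271.8912: V=(p*·45.4717+(1−p*)·186.0099)/1.15=75.6863; Δ=(45.4717−186.0099)/(369.7720−176.7293)=-0.7280; B=V−Δ·S=273.6274
Node (1,0) S=95.5500: V=(p*·185.4773+(1−p*)·253.3178)/1.15=178.7329; Δ=(185.4773−253.3178)/(129.9480−62.1075)=-1.0000; B=V−Δ·S=274.2829
Node (1,1) S=199.9200: V=(p*·75.6863+(1−p*)·185.4773)/1.15=94.0519; Δ=(75.6863−185.4773)/(271.8912−129.9480)=-0.7735; B=V−Δ·S=248.6871
Node (0,0) S=147.0000: V=(p*·94.0519+(1−p*)·178.7329)/1.15=103.5638; Δ=(94.0519−178.7329)/(199.9200−95.5500)=-0.8114; B=V−Δ·S=222.8328
Check: Δ(0,0)·S0 + B(0,0) = 103.5638 = V0.

(0,0): Delta=-0.8114 Bond=222.8328
(1,0): Delta=-1.0000 Bond=274.2829
(1,1): Delta=-0.7735 Bond=248.6871
(2,0): Delta=-1.0000 Bond=315.4253
(2,1): Delta=-1.0000 Bond=315.4253
(2,2): Delta=-0.7280 Bond=273.6274
(3,0): Delta=-1.0000 Bond=362.7391
(3,1): Delta=-1.0000 Bond=362.7391
(3,2): Delta=-1.0000 Bond=362.7391
(3,3): Delta=-0.6734 Bond=294.4832
V0=103.5638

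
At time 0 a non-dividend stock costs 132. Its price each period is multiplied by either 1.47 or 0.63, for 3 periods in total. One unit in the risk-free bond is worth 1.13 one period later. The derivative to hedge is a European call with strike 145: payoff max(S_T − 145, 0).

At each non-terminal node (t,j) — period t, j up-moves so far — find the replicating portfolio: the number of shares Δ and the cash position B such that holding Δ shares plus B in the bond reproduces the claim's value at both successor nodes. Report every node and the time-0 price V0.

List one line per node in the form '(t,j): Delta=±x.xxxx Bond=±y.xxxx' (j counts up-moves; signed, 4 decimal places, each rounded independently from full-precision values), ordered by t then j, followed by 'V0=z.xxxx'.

(0,0): Delta=0.7177 Bond=-44.2965
(1,0): Delta=0.2617 Bond=-12.1319
(1,1): Delta=0.8506 Bond=-75.8427
(2,0): Delta=0.0000 Bond=0.0000
(2,1): Delta=0.3379 Bond=-23.0313
(2,2): Delta=1.0000 Bond=-128.3186
V0=50.4393

No-arbitrage ⇒ martingale measure with p* = (R−d)/(u−d) = 0.5952.
At expiry t=3: V(3,0)=0.0000, V(3,1)=0.0000, V(3,2)=34.7004, V(3,3)=274.3010
Node (2,0) S=52.3908: V=(p*·0.0000+(1−p*)·0.0000)/1.13=0.0000; Δ=(0.0000−0.0000)/(77.0145−33.0062)=0.0000; B=V−Δ·S=0.0000
Node (2,1) S=122.2452: V=(p*·34.7004+(1−p*)·0.0000)/1.13=18.2788; Δ=(34.7004−0.0000)/(179.7004−77.0145)=0.3379; B=V−Δ·S=-23.0313
Node (2,2) S=285.2388: V=(p*·274.3010+(1−p*)·34.7004)/1.13=156.9202; Δ=(274.3010−34.7004)/(419.3010−179.7004)=1.0000; B=V−Δ·S=-128.3186
Node (1,0) S=83.1600: V=(p*·18.2788+(1−p*)·0.0000)/1.13=9.6285; Δ=(18.2788−0.0000)/(122.2452−52.3908)=0.2617; B=V−Δ·S=-12.1319
Node (1,1) S=194.0400: V=(p*·156.9202+(1−p*)·18.2788)/1.13=89.2066; Δ=(156.9202−18.2788)/(285.2388−122.2452)=0.8506; B=V−Δ·S=-75.8427
Node (0,0) S=132.0000: V=(p*·89.2066+(1−p*)·9.6285)/1.13=50.4393; Δ=(89.2066−9.6285)/(194.0400−83.1600)=0.7177; B=V−Δ·S=-44.2965
Each (Δ,B) replicates both successor values, so the strategy is self-financing and V0 is arbitrage-free.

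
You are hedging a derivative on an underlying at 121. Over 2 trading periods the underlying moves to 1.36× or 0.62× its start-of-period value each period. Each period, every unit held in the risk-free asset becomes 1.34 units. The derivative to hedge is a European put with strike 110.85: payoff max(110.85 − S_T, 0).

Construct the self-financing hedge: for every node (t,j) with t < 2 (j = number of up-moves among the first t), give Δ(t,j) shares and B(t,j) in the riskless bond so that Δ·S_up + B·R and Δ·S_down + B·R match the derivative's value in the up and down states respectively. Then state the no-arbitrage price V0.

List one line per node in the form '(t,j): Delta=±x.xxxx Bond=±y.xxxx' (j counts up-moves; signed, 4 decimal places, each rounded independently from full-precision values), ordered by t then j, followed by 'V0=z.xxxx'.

The replicating-portfolio and risk-neutral prices coincide; use p* = (1.34−0.62)/(1.36−0.62) = 0.9730 for the latter.
At expiry t=2: V(2,0)=64.3376, V(2,1)=8.8228, V(2,2)=0.0000
Node (1,0) S=75.0200: V=(p*·8.8228+(1−p*)·64.3376)/1.34=7.7039; Δ=(8.8228−64.3376)/(102.0272−46.5124)=-1.0000; B=V−Δ·S=82.7239
Node (1,1) S=164.5600: V=(p*·0.0000+(1−p*)·8.8228)/1.34=0.1780; Δ=(0.0000−8.8228)/(223.8016−102.0272)=-0.0725; B=V−Δ·S=12.1007
Node (0,0) S=121.0000: V=(p*·0.1780+(1−p*)·7.7039)/1.34=0.2846; Δ=(0.1780−7.7039)/(164.5600−75.0200)=-0.0841; B=V−Δ·S=10.4548
Root portfolio cost Δ·121+B reproduces V0=0.2846.

(0,0): Delta=-0.0841 Bond=10.4548
(1,0): Delta=-1.0000 Bond=82.7239
(1,1): Delta=-0.0725 Bond=12.1007
V0=0.2846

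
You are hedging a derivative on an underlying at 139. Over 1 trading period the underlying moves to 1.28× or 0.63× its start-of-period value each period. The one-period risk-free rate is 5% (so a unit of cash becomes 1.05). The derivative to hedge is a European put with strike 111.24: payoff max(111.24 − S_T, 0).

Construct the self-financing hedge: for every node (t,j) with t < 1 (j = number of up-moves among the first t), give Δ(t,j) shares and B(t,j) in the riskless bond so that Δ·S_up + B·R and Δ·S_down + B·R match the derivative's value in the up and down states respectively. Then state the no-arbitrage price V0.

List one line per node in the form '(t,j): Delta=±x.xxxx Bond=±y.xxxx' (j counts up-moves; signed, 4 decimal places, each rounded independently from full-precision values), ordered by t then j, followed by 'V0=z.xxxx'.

(0,0): Delta=-0.2620 Bond=44.3921
V0=7.9767

The replicating-portfolio and risk-neutral prices coincide; use p* = (1.05−0.63)/(1.28−0.63) = 0.6462 for the latter.
Payoff layer (t=1): V(1,0)=23.6700, V(1,1)=0.0000
(0,0): S=139.0000. Δ = (V_up−V_dn)/(S_up−S_dn) = (0.0000−23.6700)/(177.9200−87.5700) = -0.2620. V = [p*·0.0000 + (1−p*)·23.6700]/1.05 = 7.9767. B = V − Δ·S = 44.3921.
The time-0 hedge costs 7.9767, which is the no-arbitrage price.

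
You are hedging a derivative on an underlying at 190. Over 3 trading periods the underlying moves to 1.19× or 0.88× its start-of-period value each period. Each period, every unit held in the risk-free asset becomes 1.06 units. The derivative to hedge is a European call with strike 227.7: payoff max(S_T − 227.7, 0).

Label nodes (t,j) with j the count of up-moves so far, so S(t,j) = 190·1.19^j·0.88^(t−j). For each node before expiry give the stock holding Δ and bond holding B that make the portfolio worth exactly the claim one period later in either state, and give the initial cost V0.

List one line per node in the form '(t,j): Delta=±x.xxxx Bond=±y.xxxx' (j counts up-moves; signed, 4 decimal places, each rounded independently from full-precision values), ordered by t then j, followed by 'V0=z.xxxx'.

(0,0): Delta=0.4917 Bond=-74.9865
(1,0): Delta=0.0959 Bond=-13.3082
(1,1): Delta=0.7031 Bond=-127.2805
(2,0): Delta=0.0000 Bond=0.0000
(2,1): Delta=0.1471 Bond=-24.2949
(2,2): Delta=1.0000 Bond=-214.8113
V0=18.4315

No-arbitrage ⇒ martingale measure with p* = (R−d)/(u−d) = 0.5806.
Terminal payoffs: V(3,0)=0.0000, V(3,1)=0.0000, V(3,2)=9.0719, V(3,3)=92.4802
(2,0): S=147.1360. Δ = (V_up−V_dn)/(S_up−S_dn) = (0.0000−0.0000)/(175.0918−129.4797) = 0.0000. V = [p*·0.0000 + (1−p*)·0.0000]/1.06 = 0.0000. B = V − Δ·S = 0.0000.
(2,1): S=198.9680. Δ = (V_up−V_dn)/(S_up−S_dn) = (9.0719−0.0000)/(236.7719−175.0918) = 0.1471. V = [p*·9.0719 + (1−p*)·0.0000]/1.06 = 4.9694. B = V − Δ·S = -24.2949.
(2,2): S=269.0590. Δ = (V_up−V_dn)/(S_up−S_dn) = (92.4802−9.0719)/(320.1802−236.7719) = 1.0000. V = [p*·92.4802 + (1−p*)·9.0719]/1.06 = 54.2477. B = V − Δ·S = -214.8113.
(1,0): S=167.2000. Δ = (V_up−V_dn)/(S_up−S_dn) = (4.9694−0.0000)/(198.9680−147.1360) = 0.0959. V = [p*·4.9694 + (1−p*)·0.0000]/1.06 = 2.7221. B = V − Δ·S = -13.3082.
(1,1): S=226.1000. Δ = (V_up−V_dn)/(S_up−S_dn) = (54.2477−4.9694)/(269.0590−198.9680) = 0.7031. V = [p*·54.2477 + (1−p*)·4.9694]/1.06 = 31.6817. B = V − Δ·S = -127.2805.
(0,0): S=190.0000. Δ = (V_up−V_dn)/(S_up−S_dn) = (31.6817−2.7221)/(226.1000−167.2000) = 0.4917. V = [p*·31.6817 + (1−p*)·2.7221]/1.06 = 18.4315. B = V − Δ·S = -74.9865.
Root portfolio cost Δ·190+B reproduces V0=18.4315.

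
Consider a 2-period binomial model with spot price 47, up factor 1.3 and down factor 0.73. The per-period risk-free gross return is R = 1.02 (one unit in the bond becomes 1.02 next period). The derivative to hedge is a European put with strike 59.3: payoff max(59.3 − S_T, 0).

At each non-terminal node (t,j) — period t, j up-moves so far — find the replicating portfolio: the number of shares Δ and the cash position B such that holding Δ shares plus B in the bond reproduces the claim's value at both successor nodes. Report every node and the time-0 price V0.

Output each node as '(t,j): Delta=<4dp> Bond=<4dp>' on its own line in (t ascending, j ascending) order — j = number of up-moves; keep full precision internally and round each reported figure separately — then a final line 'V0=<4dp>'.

No-arbitrage ⇒ martingale measure with p* = (R−d)/(u−d) = 0.5088.
Terminal payoffs: V(2,0)=34.2537, V(2,1)=14.6970, V(2,2)=0.0000
(1,0): S=34.3100. Δ = (V_up−V_dn)/(S_up−S_dn) = (14.6970−34.2537)/(44.6030−25.0463) = -1.0000. V = [p*·14.6970 + (1−p*)·34.2537]/1.02 = 23.8273. B = V − Δ·S = 58.1373.
(1,1): S=61.1000. Δ = (V_up−V_dn)/(S_up−S_dn) = (0.0000−14.6970)/(79.4300−44.6030) = -0.4220. V = [p*·0.0000 + (1−p*)·14.6970]/1.02 = 7.0780. B = V − Δ·S = 32.8622.
(0,0): S=47.0000. Δ = (V_up−V_dn)/(S_up−S_dn) = (7.0780−23.8273)/(61.1000−34.3100) = -0.6252. V = [p*·7.0780 + (1−p*)·23.8273]/1.02 = 15.0056. B = V − Δ·S = 44.3902.
The time-0 hedge costs 15.0056, which is the no-arbitrage price.

(0,0): Delta=-0.6252 Bond=44.3902
(1,0): Delta=-1.0000 Bond=58.1373
(1,1): Delta=-0.4220 Bond=32.8622
V0=15.0056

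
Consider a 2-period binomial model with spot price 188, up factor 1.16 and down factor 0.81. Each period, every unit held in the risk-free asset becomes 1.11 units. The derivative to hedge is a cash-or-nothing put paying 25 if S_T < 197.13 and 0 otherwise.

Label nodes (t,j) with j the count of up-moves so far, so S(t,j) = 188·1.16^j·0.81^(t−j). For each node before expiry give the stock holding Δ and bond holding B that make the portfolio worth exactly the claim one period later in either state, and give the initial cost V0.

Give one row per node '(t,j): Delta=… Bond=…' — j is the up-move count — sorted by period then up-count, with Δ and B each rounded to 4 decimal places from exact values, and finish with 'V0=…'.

(0,0): Delta=-0.2934 Bond=60.5404
(1,0): Delta=0.0000 Bond=22.5225
(1,1): Delta=-0.3275 Bond=74.6461
V0=5.3832

Under the risk-neutral measure, an up-move has probability p* = (R−d)/(u−d) = 0.8571 and values discount at R = 1.11.
Terminal payoffs: V(2,0)=25.0000, V(2,1)=25.0000, V(2,2)=0.0000
  t=1,j=0: stock 152.2800 → up 176.6448 (V=25.0000), down 123.3468 (V=25.0000). Price 22.5225; hedge Δ=0.0000, bond B=22.5225.
  t=1,j=1: stock 218.0800 → up 252.9728 (V=0.0000), down 176.6448 (V=25.0000). Price 3.2175; hedge Δ=-0.3275, bond B=74.6461.
  t=0,j=0: stock 188.0000 → up 218.0800 (V=3.2175), down 152.2800 (V=22.5225). Price 5.3832; hedge Δ=-0.2934, bond B=60.5404.
Self-financing check: at every node Δ·S+B equals the discounted successor values.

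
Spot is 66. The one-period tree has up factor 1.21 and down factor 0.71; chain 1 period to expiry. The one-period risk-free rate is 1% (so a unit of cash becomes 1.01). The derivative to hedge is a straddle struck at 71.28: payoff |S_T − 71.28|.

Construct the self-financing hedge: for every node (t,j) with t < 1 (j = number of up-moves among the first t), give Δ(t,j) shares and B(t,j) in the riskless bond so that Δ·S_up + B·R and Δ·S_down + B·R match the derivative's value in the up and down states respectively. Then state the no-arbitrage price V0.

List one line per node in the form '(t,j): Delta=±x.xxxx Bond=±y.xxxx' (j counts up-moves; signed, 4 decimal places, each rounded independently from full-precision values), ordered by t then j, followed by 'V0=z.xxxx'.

(0,0): Delta=-0.4800 Bond=46.4483
V0=14.7683

Since d<R<u, set p* = (R−d)/(u−d) = 0.6000; price each node as the discounted p*-expectation of its children.
Payoff layer (t=1): V(1,0)=24.4200, V(1,1)=8.5800
Node (0,0) S=66.0000: V=(p*·8.5800+(1−p*)·24.4200)/1.01=14.7683; Δ=(8.5800−24.4200)/(79.8600−46.8600)=-0.4800; B=V−Δ·S=46.4483
The time-0 hedge costs 14.7683, which is the no-arbitrage price.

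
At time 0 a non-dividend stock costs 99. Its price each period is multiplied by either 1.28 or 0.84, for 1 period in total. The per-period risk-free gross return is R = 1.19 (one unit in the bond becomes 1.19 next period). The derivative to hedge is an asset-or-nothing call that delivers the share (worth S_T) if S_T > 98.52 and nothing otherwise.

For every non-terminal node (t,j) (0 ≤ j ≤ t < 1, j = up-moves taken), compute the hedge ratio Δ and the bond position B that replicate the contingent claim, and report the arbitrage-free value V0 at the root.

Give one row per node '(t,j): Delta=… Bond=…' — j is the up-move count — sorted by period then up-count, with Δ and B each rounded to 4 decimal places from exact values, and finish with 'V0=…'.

The replicating-portfolio and risk-neutral prices coincide; use p* = (1.19−0.84)/(1.28−0.84) = 0.7955 for the latter.
Terminal payoffs: V(1,0)=0.0000, V(1,1)=126.7200
Node (0,0) S=99.0000: V=(p*·126.7200+(1−p*)·0.0000)/1.19=84.7059; Δ=(126.7200−0.0000)/(126.7200−83.1600)=2.9091; B=V−Δ·S=-203.2941
The time-0 hedge costs 84.7059, which is the no-arbitrage price.

(0,0): Delta=2.9091 Bond=-203.2941
V0=84.7059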